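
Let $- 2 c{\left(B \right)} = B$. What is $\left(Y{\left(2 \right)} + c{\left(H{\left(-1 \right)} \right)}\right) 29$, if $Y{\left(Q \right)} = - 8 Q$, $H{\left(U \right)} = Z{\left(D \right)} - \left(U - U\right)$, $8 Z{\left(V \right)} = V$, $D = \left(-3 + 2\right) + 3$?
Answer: $- \frac{3741}{8} \approx -467.63$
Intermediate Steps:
$D = 2$ ($D = -1 + 3 = 2$)
$Z{\left(V \right)} = \frac{V}{8}$
$H{\left(U \right)} = \frac{1}{4}$ ($H{\left(U \right)} = \frac{1}{8} \cdot 2 - \left(U - U\right) = \frac{1}{4} - 0 = \frac{1}{4} + 0 = \frac{1}{4}$)
$c{\left(B \right)} = - \frac{B}{2}$
$\left(Y{\left(2 \right)} + c{\left(H{\left(-1 \right)} \right)}\right) 29 = \left(\left(-8\right) 2 - \frac{1}{8}\right) 29 = \left(-16 - \frac{1}{8}\right) 29 = \left(- \frac{129}{8}\right) 29 = - \frac{3741}{8}$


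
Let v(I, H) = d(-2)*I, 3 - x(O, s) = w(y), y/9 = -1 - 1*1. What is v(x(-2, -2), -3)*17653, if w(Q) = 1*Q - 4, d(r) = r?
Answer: -882650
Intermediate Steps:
y = -18 (y = 9*(-1 - 1*1) = 9*(-1 - 1) = 9*(-2) = -18)
w(Q) = -4 + Q (w(Q) = Q - 4 = -4 + Q)
x(O, s) = 25 (x(O, s) = 3 - (-4 - 18) = 3 - 1*(-22) = 3 + 22 = 25)
v(I, H) = -2*I
v(x(-2, -2), -3)*17653 = -2*25*17653 = -50*17653 = -882650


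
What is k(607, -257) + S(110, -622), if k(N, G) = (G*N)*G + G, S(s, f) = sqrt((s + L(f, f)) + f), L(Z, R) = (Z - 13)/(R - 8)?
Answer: 40091486 + I*sqrt(901390)/42 ≈ 4.0091e+7 + 22.605*I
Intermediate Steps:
L(Z, R) = (-13 + Z)/(-8 + R)
S(s, f) = sqrt(f + s + (-13 + f)/(-8 + f)) (S(s, f) = sqrt((s + (-13 + f)/(-8 + f)) + f) = sqrt(f + s + (-13 + f)/(-8 + f)))
k(N, G) = G + N*G**2 (k(N, G) = N*G**2 + G = G + N*G**2)
k(607, -257) + S(110, -622) = -257*(1 - 257*607) + sqrt((-13 - 622 + (-8 - 622)*(-622 + 110))/(-8 - 622)) = -257*(1 - 155999) + sqrt((-13 - 622 - 630*(-512))/(-630)) = -257*(-155998) + sqrt(-(-13 - 622 + 322560)/630) = 40091486 + sqrt(-1/630*321925) = 40091486 + sqrt(-64385/126) = 40091486 + I*sqrt(901390)/42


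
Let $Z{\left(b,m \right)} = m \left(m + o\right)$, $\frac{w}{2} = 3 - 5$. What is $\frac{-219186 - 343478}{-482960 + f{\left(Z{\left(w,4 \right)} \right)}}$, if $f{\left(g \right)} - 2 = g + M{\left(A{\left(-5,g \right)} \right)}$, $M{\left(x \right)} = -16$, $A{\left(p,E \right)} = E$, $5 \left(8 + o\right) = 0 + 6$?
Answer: $\frac{1406660}{1207463} \approx 1.165$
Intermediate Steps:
$o = - \frac{34}{5}$ ($o = -8 + \frac{0 + 6}{5} = -8 + \frac{1}{5} \cdot 6 = -8 + \frac{6}{5} = - \frac{34}{5} \approx -6.8$)
$w = -4$ ($w = 2 \left(3 - 5\right) = 2 \left(-2\right) = -4$)
$Z{\left(b,m \right)} = m \left(- \frac{34}{5} + m\right)$ ($Z{\left(b,m \right)} = m \left(m - \frac{34}{5}\right) = m \left(- \frac{34}{5} + m\right)$)
$f{\left(g \right)} = -14 + g$ ($f{\left(g \right)} = 2 + \left(g - 16\right) = 2 + \left(-16 + g\right) = -14 + g$)
$\frac{-219186 - 343478}{-482960 + f{\left(Z{\left(w,4 \right)} \right)}} = \frac{-219186 - 343478}{-482960 - \left(14 - \frac{4 \left(-34 + 5 \cdot 4\right)}{5}\right)} = - \frac{562664}{-482960 - \left(14 - \frac{4 \left(-34 + 20\right)}{5}\right)} = - \frac{562664}{-482960 - \left(14 - - \frac{56}{5}\right)} = - \frac{562664}{-482960 - \frac{126}{5}} = - \frac{562664}{- \frac{2414926}{5}} = \left(-562664\right) \left(- \frac{5}{2414926}\right) = \frac{1406660}{1207463}$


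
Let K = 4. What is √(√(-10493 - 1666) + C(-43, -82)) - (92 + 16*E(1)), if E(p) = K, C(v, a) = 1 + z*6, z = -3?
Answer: -156 + √(-17 + 3*I*√1351) ≈ -149.12 + 8.0178*I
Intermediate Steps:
C(v, a) = -17 (C(v, a) = 1 - 3*6 = 1 - 18 = -17)
E(p) = 4
√(√(-10493 - 1666) + C(-43, -82)) - (92 + 16*E(1)) = √(√(-10493 - 1666) - 17) - (92 + 16*4) = √(√(-12159) - 17) - (92 + 64) = √(3*I*√1351 - 17) - 1*156 = √(-17 + 3*I*√1351) - 156 = -156 + √(-17 + 3*I*√1351)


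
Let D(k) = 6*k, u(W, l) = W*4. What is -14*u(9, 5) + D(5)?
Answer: -474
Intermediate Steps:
u(W, l) = 4*W
-14*u(9, 5) + D(5) = -56*9 + 6*5 = -14*36 + 30 = -504 + 30 = -474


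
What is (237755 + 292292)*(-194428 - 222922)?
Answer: -221215115450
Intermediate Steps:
(237755 + 292292)*(-194428 - 222922) = 530047*(-417350) = -221215115450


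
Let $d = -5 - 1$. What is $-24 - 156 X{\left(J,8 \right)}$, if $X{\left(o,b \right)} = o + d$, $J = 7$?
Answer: $-180$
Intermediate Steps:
$d = -6$
$X{\left(o,b \right)} = -6 + o$ ($X{\left(o,b \right)} = o - 6 = -6 + o$)
$-24 - 156 X{\left(J,8 \right)} = -24 - 156 \left(-6 + 7\right) = -24 - 156 = -180$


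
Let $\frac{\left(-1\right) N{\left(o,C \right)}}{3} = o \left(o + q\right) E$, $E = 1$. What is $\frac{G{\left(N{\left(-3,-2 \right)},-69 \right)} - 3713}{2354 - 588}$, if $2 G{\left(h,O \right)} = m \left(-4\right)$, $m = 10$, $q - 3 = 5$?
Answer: $- \frac{3733}{1766} \approx -2.1138$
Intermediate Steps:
$q = 8$ ($q = 3 + 5 = 8$)
$N{\left(o,C \right)} = - 3 o \left(8 + o\right)$ ($N{\left(o,C \right)} = - 3 o \left(o + 8\right) 1 = - 3 o \left(8 + o\right) 1 = - 3 o \left(8 + o\right)$)
$G{\left(h,O \right)} = -20$ ($G{\left(h,O \right)} = \frac{10 \left(-4\right)}{2} = \frac{1}{2} \left(-40\right) = -20$)
$\frac{G{\left(N{\left(-3,-2 \right)},-69 \right)} - 3713}{2354 - 588} = \frac{-20 - 3713}{2354 - 588} = - \frac{3733}{1766}$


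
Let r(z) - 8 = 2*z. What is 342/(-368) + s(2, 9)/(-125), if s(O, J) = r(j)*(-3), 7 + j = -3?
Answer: -27999/23000 ≈ -1.2173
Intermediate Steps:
j = -10 (j = -7 - 3 = -10)
r(z) = 8 + 2*z
s(O, J) = 36 (s(O, J) = (8 + 2*(-10))*(-3) = (8 - 20)*(-3) = -12*(-3) = 36)
342/(-368) + s(2, 9)/(-125) = 342/(-368) + 36/(-125) = 342*(-1/368) + 36*(-1/125) = -171/184 - 36/125 = -27999/23000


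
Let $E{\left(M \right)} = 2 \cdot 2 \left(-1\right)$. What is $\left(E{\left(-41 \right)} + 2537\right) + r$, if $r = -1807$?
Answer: $726$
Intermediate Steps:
$E{\left(M \right)} = -4$ ($E{\left(M \right)} = 4 \left(-1\right) = -4$)
$\left(E{\left(-41 \right)} + 2537\right) + r = \left(-4 + 2537\right) - 1807 = 2533 - 1807 = 726$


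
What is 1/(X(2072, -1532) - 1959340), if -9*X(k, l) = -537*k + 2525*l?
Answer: -9/12653096 ≈ -7.1129e-7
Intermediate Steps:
X(k, l) = -2525*l/9 + 179*k/3 (X(k, l) = -(-537*k + 2525*l)/9 = -2525*l/9 + 179*k/3)
1/(X(2072, -1532) - 1959340) = 1/((-2525/9*(-1532) + (179/3)*2072) - 1959340) = 1/((3868300/9 + 370888/3) - 1959340) = 1/(4980964/9 - 1959340) = 1/(-12653096/9) = -9/12653096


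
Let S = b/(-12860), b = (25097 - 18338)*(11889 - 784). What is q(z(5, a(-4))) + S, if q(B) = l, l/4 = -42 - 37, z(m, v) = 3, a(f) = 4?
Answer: -15824491/2572 ≈ -6152.6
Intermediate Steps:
b = 75058695 (b = 6759*11105 = 75058695)
l = -316 (l = 4*(-42 - 37) = 4*(-79) = -316)
q(B) = -316
S = -15011739/2572 (S = 75058695/(-12860) = 75058695*(-1/12860) = -15011739/2572 ≈ -5836.6)
q(z(5, a(-4))) + S = -316 - 15011739/2572 = -15824491/2572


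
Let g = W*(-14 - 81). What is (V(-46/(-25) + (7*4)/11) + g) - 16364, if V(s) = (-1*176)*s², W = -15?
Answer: -125976601/6875 ≈ -18324.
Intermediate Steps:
V(s) = -176*s²
g = 1425 (g = -15*(-14 - 81) = -15*(-95) = 1425)
(V(-46/(-25) + (7*4)/11) + g) - 16364 = (-176*(-46/(-25) + (7*4)/11)² + 1425) - 16364 = (-176*(-46*(-1/25) + 28*(1/11))² + 1425) - 16364 = (-176*(46/25 + 28/11)² + 1425) - 16364 = (-176*(1206/275)² + 1425) - 16364 = (-176*1454436/75625 + 1425) - 16364 = (-23270976/6875 + 1425) - 16364 = -13474101/6875 - 16364 = -125976601/6875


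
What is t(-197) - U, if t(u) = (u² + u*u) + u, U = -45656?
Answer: 123077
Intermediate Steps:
t(u) = u + 2*u² (t(u) = (u² + u²) + u = 2*u² + u = u + 2*u²)
t(-197) - U = -197*(1 + 2*(-197)) - 1*(-45656) = -197*(1 - 394) + 45656 = -197*(-393) + 45656 = 77421 + 45656 = 123077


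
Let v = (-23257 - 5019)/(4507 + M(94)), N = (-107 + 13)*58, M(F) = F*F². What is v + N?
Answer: -4552944408/835091 ≈ -5452.0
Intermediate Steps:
M(F) = F³
N = -5452 (N = -94*58 = -5452)
v = -28276/835091 (v = (-23257 - 5019)/(4507 + 94³) = -28276/(4507 + 830584) = -28276/835091 ≈ -0.033860)
v + N = -28276/835091 - 5452 = -4552944408/835091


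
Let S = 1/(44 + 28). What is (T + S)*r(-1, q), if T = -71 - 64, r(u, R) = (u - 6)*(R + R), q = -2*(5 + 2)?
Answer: -476231/18 ≈ -26457.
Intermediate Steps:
q = -14 (q = -2*7 = -14)
r(u, R) = 2*R*(-6 + u) (r(u, R) = (-6 + u)*(2*R) = 2*R*(-6 + u))
T = -135
S = 1/72 ≈ 0.013889
(T + S)*r(-1, q) = (-135 + 1/72)*(2*(-14)*(-6 - 1)) = -9719*(-14)*(-7)/36 = -9719/72*196 = -476231/18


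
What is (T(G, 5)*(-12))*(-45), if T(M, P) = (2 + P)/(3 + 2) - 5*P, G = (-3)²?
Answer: -12744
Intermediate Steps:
G = 9
T(M, P) = ⅖ - 24*P/5 (T(M, P) = (2 + P)/5 - 5*P = (2 + P)*(⅕) - 5*P = (⅖ + P/5) - 5*P = ⅖ - 24*P/5)
(T(G, 5)*(-12))*(-45) = ((⅖ - 24/5*5)*(-12))*(-45) = ((⅖ - 24)*(-12))*(-45) = -118/5*(-12)*(-45) = (1416/5)*(-45) = -12744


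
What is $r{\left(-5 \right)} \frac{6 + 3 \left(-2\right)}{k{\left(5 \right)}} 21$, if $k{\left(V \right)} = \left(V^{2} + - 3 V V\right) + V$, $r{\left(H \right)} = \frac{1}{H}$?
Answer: $0$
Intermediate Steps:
$k{\left(V \right)} = V - 2 V^{2}$ ($k{\left(V \right)} = \left(V^{2} - 3 V^{2}\right) + V = - 2 V^{2} + V = V - 2 V^{2}$)
$r{\left(-5 \right)} \frac{6 + 3 \left(-2\right)}{k{\left(5 \right)}} 21 = \frac{\left(6 + 3 \left(-2\right)\right) \frac{1}{5 \left(1 - 10\right)}}{-5} \cdot 21 = - \frac{\left(6 - 6\right) \frac{1}{5 \left(1 - 10\right)}}{5} \cdot 21 = - \frac{0 \frac{1}{5 \left(-9\right)}}{5} \cdot 21 = - \frac{0 \frac{1}{-45}}{5} \cdot 21 = - \frac{0 \left(- \frac{1}{45}\right)}{5} \cdot 21 = \left(- \frac{1}{5}\right) 0 \cdot 21 = 0 \cdot 21 = 0$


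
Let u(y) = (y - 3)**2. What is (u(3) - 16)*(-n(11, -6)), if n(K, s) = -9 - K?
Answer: -320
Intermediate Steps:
u(y) = (-3 + y)**2
(u(3) - 16)*(-n(11, -6)) = ((-3 + 3)**2 - 16)*(-(-9 - 1*11)) = (0**2 - 16)*(-(-9 - 11)) = (0 - 16)*(-1*(-20)) = -16*20 = -320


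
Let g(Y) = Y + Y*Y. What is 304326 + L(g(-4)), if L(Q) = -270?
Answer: 304056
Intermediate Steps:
g(Y) = Y + Y**2
304326 + L(g(-4)) = 304326 - 270 = 304056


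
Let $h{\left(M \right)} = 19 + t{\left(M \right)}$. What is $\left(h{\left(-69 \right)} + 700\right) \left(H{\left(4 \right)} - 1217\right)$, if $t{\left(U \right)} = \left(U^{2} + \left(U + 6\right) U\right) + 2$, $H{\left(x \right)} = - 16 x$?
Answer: $-12590949$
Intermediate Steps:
$t{\left(U \right)} = 2 + U^{2} + U \left(6 + U\right)$ ($t{\left(U \right)} = \left(U^{2} + \left(6 + U\right) U\right) + 2 = \left(U^{2} + U \left(6 + U\right)\right) + 2 = 2 + U^{2} + U \left(6 + U\right)$)
$h{\left(M \right)} = 21 + 2 M^{2} + 6 M$ ($h{\left(M \right)} = 19 + \left(2 + 2 M^{2} + 6 M\right) = 21 + 2 M^{2} + 6 M$)
$\left(h{\left(-69 \right)} + 700\right) \left(H{\left(4 \right)} - 1217\right) = \left(\left(21 + 2 \left(-69\right)^{2} + 6 \left(-69\right)\right) + 700\right) \left(\left(-16\right) 4 - 1217\right) = \left(\left(21 + 2 \cdot 4761 - 414\right) + 700\right) \left(-64 - 1217\right) = \left(\left(21 + 9522 - 414\right) + 700\right) \left(-1281\right) = \left(9129 + 700\right) \left(-1281\right) = 9829 \left(-1281\right) = -12590949$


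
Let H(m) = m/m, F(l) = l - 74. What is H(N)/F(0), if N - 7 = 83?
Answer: -1/74 ≈ -0.013514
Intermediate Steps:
N = 90 (N = 7 + 83 = 90)
F(l) = -74 + l
H(m) = 1
H(N)/F(0) = 1/(-74 + 0) = 1/(-74) = 1*(-1/74) = -1/74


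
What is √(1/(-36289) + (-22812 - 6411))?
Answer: 2*I*√9620880238618/36289 ≈ 170.95*I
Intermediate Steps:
√(1/(-36289) + (-22812 - 6411)) = √(-1/36289 - 29223) = √(-1060473448/36289) = 2*I*√9620880238618/36289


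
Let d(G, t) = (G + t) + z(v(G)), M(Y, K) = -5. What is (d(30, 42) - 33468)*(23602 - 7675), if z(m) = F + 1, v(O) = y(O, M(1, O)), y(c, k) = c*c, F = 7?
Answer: -531770676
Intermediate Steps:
y(c, k) = c²
v(O) = O²
z(m) = 8 (z(m) = 7 + 1 = 8)
d(G, t) = 8 + G + t (d(G, t) = (G + t) + 8 = 8 + G + t)
(d(30, 42) - 33468)*(23602 - 7675) = ((8 + 30 + 42) - 33468)*(23602 - 7675) = (80 - 33468)*15927 = -33388*15927 = -531770676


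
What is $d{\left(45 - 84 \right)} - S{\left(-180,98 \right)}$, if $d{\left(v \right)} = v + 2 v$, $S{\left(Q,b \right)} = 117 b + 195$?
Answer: $-11778$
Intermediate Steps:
$S{\left(Q,b \right)} = 195 + 117 b$
$d{\left(v \right)} = 3 v$
$d{\left(45 - 84 \right)} - S{\left(-180,98 \right)} = 3 \left(45 - 84\right) - \left(195 + 117 \cdot 98\right) = 3 \left(45 - 84\right) - \left(195 + 11466\right) = 3 \left(-39\right) - 11661 = -117 - 11661 = -11778$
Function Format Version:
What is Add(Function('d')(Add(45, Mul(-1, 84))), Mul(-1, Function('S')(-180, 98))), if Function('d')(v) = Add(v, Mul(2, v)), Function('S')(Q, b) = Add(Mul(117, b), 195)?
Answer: -11778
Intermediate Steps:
Function('S')(Q, b) = Add(195, Mul(117, b))
Function('d')(v) = Mul(3, v)
Add(Function('d')(Add(45, Mul(-1, 84))), Mul(-1, Function('S')(-180, 98))) = Add(Mul(3, Add(45, Mul(-1, 84))), Mul(-1, Add(195, Mul(117, 98)))) = Add(Mul(3, Add(45, -84)), Mul(-1, Add(195, 11466))) = Add(Mul(3, -39), Mul(-1, 11661)) = Add(-117, -11661) = -11778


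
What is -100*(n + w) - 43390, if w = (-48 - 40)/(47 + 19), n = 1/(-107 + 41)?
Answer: -1427420/33 ≈ -43255.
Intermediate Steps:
n = -1/66 (n = 1/(-66) = -1/66 ≈ -0.015152)
w = -4/3 (w = -88/66 = -88*1/66 = -4/3 ≈ -1.3333)
-100*(n + w) - 43390 = -100*(-1/66 - 4/3) - 43390 = -100*(-89/66) - 43390 = 4450/33 - 43390 = -1427420/33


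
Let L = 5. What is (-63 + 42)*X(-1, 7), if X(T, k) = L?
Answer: -105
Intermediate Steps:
X(T, k) = 5
(-63 + 42)*X(-1, 7) = (-63 + 42)*5 = -21*5 = -105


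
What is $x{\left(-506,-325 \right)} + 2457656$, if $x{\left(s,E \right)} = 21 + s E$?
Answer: $2622127$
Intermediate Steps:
$x{\left(s,E \right)} = 21 + E s$
$x{\left(-506,-325 \right)} + 2457656 = \left(21 - -164450\right) + 2457656 = \left(21 + 164450\right) + 2457656 = 164471 + 2457656 = 2622127$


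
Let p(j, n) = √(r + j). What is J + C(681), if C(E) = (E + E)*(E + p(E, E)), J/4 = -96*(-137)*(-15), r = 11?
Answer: 138402 + 2724*√173 ≈ 1.7423e+5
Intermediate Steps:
J = -789120 (J = 4*(-96*(-137)*(-15)) = 4*(13152*(-15)) = 4*(-197280) = -789120)
p(j, n) = √(11 + j)
C(E) = 2*E*(E + √(11 + E)) (C(E) = (E + E)*(E + √(11 + E)) = (2*E)*(E + √(11 + E)) = 2*E*(E + √(11 + E)))
J + C(681) = -789120 + 2*681*(681 + √(11 + 681)) = -789120 + 2*681*(681 + √692) = -789120 + 2*681*(681 + 2*√173) = -789120 + (927522 + 2724*√173) = 138402 + 2724*√173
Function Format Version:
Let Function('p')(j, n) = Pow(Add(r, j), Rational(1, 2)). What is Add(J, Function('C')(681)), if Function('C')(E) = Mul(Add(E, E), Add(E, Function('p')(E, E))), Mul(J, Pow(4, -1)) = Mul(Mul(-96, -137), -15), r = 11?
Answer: Add(138402, Mul(2724, Pow(173, Rational(1, 2)))) ≈ 1.7423e+5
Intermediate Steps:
J = -789120 (J = Mul(4, Mul(Mul(-96, -137), -15)) = Mul(4, Mul(13152, -15)) = Mul(4, -197280) = -789120)
Function('p')(j, n) = Pow(Add(11, j), Rational(1, 2))
Function('C')(E) = Mul(2, E, Add(E, Pow(Add(11, E), Rational(1, 2)))) (Function('C')(E) = Mul(Add(E, E), Add(E, Pow(Add(11, E), Rational(1, 2)))) = Mul(Mul(2, E), Add(E, Pow(Add(11, E), Rational(1, 2)))) = Mul(2, E, Add(E, Pow(Add(11, E), Rational(1, 2)))))
Add(J, Function('C')(681)) = Add(-789120, Mul(2, 681, Add(681, Pow(Add(11, 681), Rational(1, 2))))) = Add(-789120, Mul(2, 681, Add(681, Pow(692, Rational(1, 2))))) = Add(-789120, Mul(2, 681, Add(681, Mul(2, Pow(173, Rational(1, 2)))))) = Add(-789120, Add(927522, Mul(2724, Pow(173, Rational(1, 2))))) = Add(138402, Mul(2724, Pow(173, Rational(1, 2))))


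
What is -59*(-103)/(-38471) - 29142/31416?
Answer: -12863107/11849068 ≈ -1.0856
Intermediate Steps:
-59*(-103)/(-38471) - 29142/31416 = 6077*(-1/38471) - 29142*1/31416 = -6077/38471 - 4857/5236 = -12863107/11849068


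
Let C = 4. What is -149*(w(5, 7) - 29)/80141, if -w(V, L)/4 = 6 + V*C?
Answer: 19817/80141 ≈ 0.24728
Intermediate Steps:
w(V, L) = -24 - 16*V (w(V, L) = -4*(6 + V*4) = -4*(6 + 4*V) = -24 - 16*V)
-149*(w(5, 7) - 29)/80141 = -149*((-24 - 16*5) - 29)/80141 = -149*((-24 - 80) - 29)*(1/80141) = -149*(-104 - 29)*(1/80141) = -149*(-133)*(1/80141) = 19817*(1/80141) = 19817/80141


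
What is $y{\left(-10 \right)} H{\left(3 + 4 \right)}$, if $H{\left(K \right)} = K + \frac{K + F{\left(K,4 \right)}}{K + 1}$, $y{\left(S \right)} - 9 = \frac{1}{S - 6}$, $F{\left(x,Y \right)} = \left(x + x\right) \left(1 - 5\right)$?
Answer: $\frac{1001}{128} \approx 7.8203$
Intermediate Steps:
$F{\left(x,Y \right)} = - 8 x$ ($F{\left(x,Y \right)} = 2 x \left(-4\right) = - 8 x$)
$y{\left(S \right)} = 9 + \frac{1}{-6 + S}$ ($y{\left(S \right)} = 9 + \frac{1}{S - 6} = 9 + \frac{1}{-6 + S}$)
$H{\left(K \right)} = K - \frac{7 K}{1 + K}$ ($H{\left(K \right)} = K + \frac{K - 8 K}{K + 1} = K + \frac{\left(-7\right) K}{1 + K} = K - \frac{7 K}{1 + K}$)
$y{\left(-10 \right)} H{\left(3 + 4 \right)} = \frac{-53 + 9 \left(-10\right)}{-6 - 10} \frac{\left(3 + 4\right) \left(-6 + \left(3 + 4\right)\right)}{1 + \left(3 + 4\right)} = \frac{-53 - 90}{-16} \frac{7 \left(-6 + 7\right)}{1 + 7} = \left(- \frac{1}{16}\right) \left(-143\right) 7 \cdot \frac{1}{8} \cdot 1 = \frac{143 \cdot 7 \cdot \frac{1}{8} \cdot 1}{16} = \frac{143}{16} \cdot \frac{7}{8} = \frac{1001}{128}$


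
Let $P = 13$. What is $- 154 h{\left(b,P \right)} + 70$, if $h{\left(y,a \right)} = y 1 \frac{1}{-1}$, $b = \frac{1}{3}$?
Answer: $\frac{364}{3} \approx 121.33$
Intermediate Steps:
$b = \frac{1}{3} \approx 0.33333$
$h{\left(y,a \right)} = - y$ ($h{\left(y,a \right)} = y 1 \left(-1\right) = y \left(-1\right) = - y$)
$- 154 h{\left(b,P \right)} + 70 = - 154 \left(\left(-1\right) \frac{1}{3}\right) + 70 = \left(-154\right) \left(- \frac{1}{3}\right) + 70 = \frac{154}{3} + 70 = \frac{364}{3}$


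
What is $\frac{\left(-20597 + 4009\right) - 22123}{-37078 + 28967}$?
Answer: $\frac{38711}{8111} \approx 4.7727$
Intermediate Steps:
$\frac{\left(-20597 + 4009\right) - 22123}{-37078 + 28967} = \frac{-16588 - 22123}{-8111} = \left(-38711\right) \left(- \frac{1}{8111}\right) = \frac{38711}{8111}$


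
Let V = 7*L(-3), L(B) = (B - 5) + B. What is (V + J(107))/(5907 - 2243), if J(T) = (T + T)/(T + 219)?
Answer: -3111/149308 ≈ -0.020836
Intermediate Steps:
J(T) = 2*T/(219 + T) (J(T) = (2*T)/(219 + T) = 2*T/(219 + T))
L(B) = -5 + 2*B (L(B) = (-5 + B) + B = -5 + 2*B)
V = -77 (V = 7*(-5 + 2*(-3)) = 7*(-5 - 6) = 7*(-11) = -77)
(V + J(107))/(5907 - 2243) = (-77 + 2*107/(219 + 107))/(5907 - 2243) = (-77 + 2*107/326)/3664 = (-77 + 2*107*(1/326))*(1/3664) = (-77 + 107/163)*(1/3664) = -12444/163*1/3664 = -3111/149308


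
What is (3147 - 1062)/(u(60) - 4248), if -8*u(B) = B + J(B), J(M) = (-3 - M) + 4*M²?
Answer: -5560/16127 ≈ -0.34476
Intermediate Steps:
J(M) = -3 - M + 4*M²
u(B) = 3/8 - B²/2 (u(B) = -(B + (-3 - B + 4*B²))/8 = -(-3 + 4*B²)/8 = 3/8 - B²/2)
(3147 - 1062)/(u(60) - 4248) = (3147 - 1062)/((3/8 - ½*60²) - 4248) = 2085/((3/8 - ½*3600) - 4248) = 2085/((3/8 - 1800) - 4248) = 2085/(-14397/8 - 4248) = 2085/(-48381/8) = 2085*(-8/48381) = -5560/16127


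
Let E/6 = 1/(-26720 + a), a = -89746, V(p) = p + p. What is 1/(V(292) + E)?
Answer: 19411/11336023 ≈ 0.0017123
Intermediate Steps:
V(p) = 2*p
E = -1/19411 (E = 6/(-26720 - 89746) = 6/(-116466) = 6*(-1/116466) = -1/19411 ≈ -5.1517e-5)
1/(V(292) + E) = 1/(2*292 - 1/19411) = 1/(584 - 1/19411) = 1/(11336023/19411) = 19411/11336023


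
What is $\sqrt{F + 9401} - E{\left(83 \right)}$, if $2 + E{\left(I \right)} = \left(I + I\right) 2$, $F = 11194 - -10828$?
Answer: $-330 + 67 \sqrt{7} \approx -152.73$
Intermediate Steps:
$F = 22022$ ($F = 11194 + 10828 = 22022$)
$E{\left(I \right)} = -2 + 4 I$ ($E{\left(I \right)} = -2 + \left(I + I\right) 2 = -2 + 2 I 2 = -2 + 4 I$)
$\sqrt{F + 9401} - E{\left(83 \right)} = \sqrt{22022 + 9401} - \left(-2 + 4 \cdot 83\right) = \sqrt{31423} - \left(-2 + 332\right) = 67 \sqrt{7} - 330 = -330 + 67 \sqrt{7}$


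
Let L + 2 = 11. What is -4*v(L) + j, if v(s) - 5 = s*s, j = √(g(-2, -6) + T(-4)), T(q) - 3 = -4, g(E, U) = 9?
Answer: -344 + 2*√2 ≈ -341.17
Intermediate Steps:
L = 9 (L = -2 + 11 = 9)
T(q) = -1 (T(q) = 3 - 4 = -1)
j = 2*√2 (j = √(9 - 1) = √8 = 2*√2 ≈ 2.8284)
v(s) = 5 + s² (v(s) = 5 + s*s = 5 + s²)
-4*v(L) + j = -4*(5 + 9²) + 2*√2 = -4*(5 + 81) + 2*√2 = -4*86 + 2*√2 = -344 + 2*√2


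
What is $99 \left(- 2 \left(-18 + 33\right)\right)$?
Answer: $-2970$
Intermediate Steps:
$99 \left(- 2 \left(-18 + 33\right)\right) = 99 \left(\left(-2\right) 15\right) = 99 \left(-30\right) = -2970$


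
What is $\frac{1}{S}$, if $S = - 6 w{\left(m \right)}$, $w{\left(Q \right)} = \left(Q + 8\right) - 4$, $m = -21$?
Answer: $\frac{1}{102} \approx 0.0098039$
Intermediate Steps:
$w{\left(Q \right)} = 4 + Q$ ($w{\left(Q \right)} = \left(8 + Q\right) - 4 = 4 + Q$)
$S = 102$ ($S = - 6 \left(4 - 21\right) = \left(-6\right) \left(-17\right) = 102$)
$\frac{1}{S} = \frac{1}{102}$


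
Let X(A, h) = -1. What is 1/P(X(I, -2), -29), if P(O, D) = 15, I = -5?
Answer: 1/15 ≈ 0.066667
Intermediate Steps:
1/P(X(I, -2), -29) = 1/15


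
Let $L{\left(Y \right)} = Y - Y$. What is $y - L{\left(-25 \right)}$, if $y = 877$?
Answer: $877$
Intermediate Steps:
$L{\left(Y \right)} = 0$
$y - L{\left(-25 \right)} = 877 - 0 = 877 + 0 = 877$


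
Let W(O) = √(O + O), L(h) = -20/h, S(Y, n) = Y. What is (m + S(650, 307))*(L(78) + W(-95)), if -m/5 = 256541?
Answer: 12820550/39 - 1282055*I*√190 ≈ 3.2873e+5 - 1.7672e+7*I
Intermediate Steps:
m = -1282705 (m = -5*256541 = -1282705)
W(O) = √2*√O (W(O) = √(2*O) = √2*√O)
(m + S(650, 307))*(L(78) + W(-95)) = (-1282705 + 650)*(-20/78 + √2*√(-95)) = -1282055*(-20*1/78 + √2*(I*√95)) = -1282055*(-10/39 + I*√190) = 12820550/39 - 1282055*I*√190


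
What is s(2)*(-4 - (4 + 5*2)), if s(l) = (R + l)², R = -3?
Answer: -18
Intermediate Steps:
s(l) = (-3 + l)²
s(2)*(-4 - (4 + 5*2)) = (-3 + 2)²*(-4 - (4 + 5*2)) = (-1)²*(-4 - (4 + 10)) = 1*(-4 - 1*14) = 1*(-4 - 14) = 1*(-18) = -18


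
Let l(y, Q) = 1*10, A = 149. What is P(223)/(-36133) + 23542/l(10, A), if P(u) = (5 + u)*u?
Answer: 425067323/180665 ≈ 2352.8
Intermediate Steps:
P(u) = u*(5 + u)
l(y, Q) = 10
P(223)/(-36133) + 23542/l(10, A) = (223*(5 + 223))/(-36133) + 23542/10 = (223*228)*(-1/36133) + 23542*(⅒) = 50844*(-1/36133) + 11771/5 = -50844/36133 + 11771/5 = 425067323/180665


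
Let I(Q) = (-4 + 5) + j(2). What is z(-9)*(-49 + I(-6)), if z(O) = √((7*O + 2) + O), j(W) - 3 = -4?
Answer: -49*I*√70 ≈ -409.96*I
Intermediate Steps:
j(W) = -1 (j(W) = 3 - 4 = -1)
I(Q) = 0 (I(Q) = (-4 + 5) - 1 = 1 - 1 = 0)
z(O) = √(2 + 8*O) (z(O) = √((2 + 7*O) + O) = √(2 + 8*O))
z(-9)*(-49 + I(-6)) = √(2 + 8*(-9))*(-49 + 0) = √(2 - 72)*(-49) = √(-70)*(-49) = (I*√70)*(-49) = -49*I*√70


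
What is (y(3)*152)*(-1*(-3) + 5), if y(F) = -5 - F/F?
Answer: -7296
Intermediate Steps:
y(F) = -6 (y(F) = -5 - 1*1 = -5 - 1 = -6)
(y(3)*152)*(-1*(-3) + 5) = (-6*152)*(-1*(-3) + 5) = -912*(3 + 5) = -912*8 = -7296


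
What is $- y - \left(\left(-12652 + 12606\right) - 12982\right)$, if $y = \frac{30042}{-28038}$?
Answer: $\frac{60884851}{4673} \approx 13029.0$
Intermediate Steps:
$y = - \frac{5007}{4673}$ ($y = 30042 \left(- \frac{1}{28038}\right) = - \frac{5007}{4673} \approx -1.0715$)
$- y - \left(\left(-12652 + 12606\right) - 12982\right) = \left(-1\right) \left(- \frac{5007}{4673}\right) - \left(\left(-12652 + 12606\right) - 12982\right) = \frac{5007}{4673} - \left(-46 - 12982\right) = \frac{5007}{4673} - -13028 = \frac{5007}{4673} + 13028 = \frac{60884851}{4673}$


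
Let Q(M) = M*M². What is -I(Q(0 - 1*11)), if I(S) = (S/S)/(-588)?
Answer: 1/588 ≈ 0.0017007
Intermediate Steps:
Q(M) = M³
I(S) = -1/588 (I(S) = 1*(-1/588) = -1/588)
-I(Q(0 - 1*11)) = -1*(-1/588) = 1/588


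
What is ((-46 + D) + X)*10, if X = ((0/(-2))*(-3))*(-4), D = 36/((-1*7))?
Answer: -3580/7 ≈ -511.43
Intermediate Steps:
D = -36/7 (D = 36/(-7) = 36*(-1/7) = -36/7 ≈ -5.1429)
X = 0 (X = ((0*(-1/2))*(-3))*(-4) = (0*(-3))*(-4) = 0*(-4) = 0)
((-46 + D) + X)*10 = ((-46 - 36/7) + 0)*10 = (-358/7 + 0)*10 = -358/7*10 = -3580/7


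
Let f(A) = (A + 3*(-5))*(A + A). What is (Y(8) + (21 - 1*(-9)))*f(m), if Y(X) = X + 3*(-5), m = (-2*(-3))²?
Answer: 34776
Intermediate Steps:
m = 36 (m = 6² = 36)
Y(X) = -15 + X (Y(X) = X - 15 = -15 + X)
f(A) = 2*A*(-15 + A) (f(A) = (A - 15)*(2*A) = (-15 + A)*(2*A) = 2*A*(-15 + A))
(Y(8) + (21 - 1*(-9)))*f(m) = ((-15 + 8) + (21 - 1*(-9)))*(2*36*(-15 + 36)) = (-7 + (21 + 9))*(2*36*21) = (-7 + 30)*1512 = 23*1512 = 34776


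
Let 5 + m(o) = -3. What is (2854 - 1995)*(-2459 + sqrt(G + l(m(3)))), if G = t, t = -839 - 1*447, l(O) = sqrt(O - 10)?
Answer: -2112281 + 859*sqrt(-1286 + 3*I*sqrt(2)) ≈ -2.1122e+6 + 30805.0*I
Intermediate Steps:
m(o) = -8 (m(o) = -5 - 3 = -8)
l(O) = sqrt(-10 + O)
t = -1286 (t = -839 - 447 = -1286)
G = -1286
(2854 - 1995)*(-2459 + sqrt(G + l(m(3)))) = (2854 - 1995)*(-2459 + sqrt(-1286 + sqrt(-10 - 8))) = 859*(-2459 + sqrt(-1286 + sqrt(-18))) = 859*(-2459 + sqrt(-1286 + 3*I*sqrt(2))) = -2112281 + 859*sqrt(-1286 + 3*I*sqrt(2))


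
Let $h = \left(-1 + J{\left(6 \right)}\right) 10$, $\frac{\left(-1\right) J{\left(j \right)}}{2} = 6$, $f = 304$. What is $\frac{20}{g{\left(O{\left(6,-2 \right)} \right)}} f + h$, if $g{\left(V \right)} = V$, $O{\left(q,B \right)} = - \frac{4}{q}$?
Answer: $-9250$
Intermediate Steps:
$J{\left(j \right)} = -12$ ($J{\left(j \right)} = \left(-2\right) 6 = -12$)
$h = -130$ ($h = \left(-1 - 12\right) 10 = \left(-13\right) 10 = -130$)
$\frac{20}{g{\left(O{\left(6,-2 \right)} \right)}} f + h = \frac{20}{\left(-4\right) \frac{1}{6}} \cdot 304 - 130 = \frac{20}{- \frac{2}{3}} \cdot 304 - 130 = 20 \left(- \frac{3}{2}\right) 304 - 130 = \left(-30\right) 304 - 130 = -9120 - 130 = -9250$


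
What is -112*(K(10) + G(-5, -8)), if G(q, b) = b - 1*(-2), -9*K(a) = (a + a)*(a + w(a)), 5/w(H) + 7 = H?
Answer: 96544/27 ≈ 3575.7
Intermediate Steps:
w(H) = 5/(-7 + H)
K(a) = -2*a*(a + 5/(-7 + a))/9 (K(a) = -(a + a)*(a + 5/(-7 + a))/9 = -2*a*(a + 5/(-7 + a))/9)
G(q, b) = 2 + b (G(q, b) = b + 2 = 2 + b)
-112*(K(10) + G(-5, -8)) = -112*(-2*10*(5 + 10*(-7 + 10))/(-63 + 9*10) + (2 - 8)) = -112*(-2*10*(5 + 10*3)/(-63 + 90) - 6) = -112*(-2*10*(5 + 30)/27 - 6) = -112*(-2*10*1/27*35 - 6) = -112*(-700/27 - 6) = -112*(-862/27) = 96544/27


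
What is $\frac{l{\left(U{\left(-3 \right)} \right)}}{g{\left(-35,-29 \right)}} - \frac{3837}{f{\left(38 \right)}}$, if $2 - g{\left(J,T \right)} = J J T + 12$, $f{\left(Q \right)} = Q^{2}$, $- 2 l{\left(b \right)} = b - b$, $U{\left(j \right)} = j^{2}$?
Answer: $- \frac{3837}{1444} \approx -2.6572$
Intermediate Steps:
$l{\left(b \right)} = 0$ ($l{\left(b \right)} = - \frac{b - b}{2} = \left(- \frac{1}{2}\right) 0 = 0$)
$g{\left(J,T \right)} = -10 - T J^{2}$ ($g{\left(J,T \right)} = 2 - \left(J J T + 12\right) = 2 - \left(J^{2} T + 12\right) = 2 - \left(T J^{2} + 12\right) = 2 - \left(12 + T J^{2}\right) = -10 - T J^{2}$)
$\frac{l{\left(U{\left(-3 \right)} \right)}}{g{\left(-35,-29 \right)}} - \frac{3837}{f{\left(38 \right)}} = \frac{0}{-10 - - 29 \left(-35\right)^{2}} - \frac{3837}{38^{2}} = \frac{0}{-10 - \left(-29\right) 1225} - \frac{3837}{1444} = \frac{0}{-10 + 35525} - \frac{3837}{1444} = \frac{0}{35515} - \frac{3837}{1444} = 0 \cdot \frac{1}{35515} - \frac{3837}{1444} = 0 - \frac{3837}{1444} = - \frac{3837}{1444}$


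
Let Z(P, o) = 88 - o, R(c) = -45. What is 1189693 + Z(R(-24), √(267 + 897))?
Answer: 1189781 - 2*√291 ≈ 1.1897e+6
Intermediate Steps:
1189693 + Z(R(-24), √(267 + 897)) = 1189693 + (88 - √(267 + 897)) = 1189693 + (88 - √1164) = 1189693 + (88 - 2*√291) = 1189781 - 2*√291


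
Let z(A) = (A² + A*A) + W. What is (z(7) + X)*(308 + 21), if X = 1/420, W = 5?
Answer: 2033267/60 ≈ 33888.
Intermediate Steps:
X = 1/420 ≈ 0.0023810
z(A) = 5 + 2*A² (z(A) = (A² + A*A) + 5 = (A² + A²) + 5 = 2*A² + 5 = 5 + 2*A²)
(z(7) + X)*(308 + 21) = ((5 + 2*7²) + 1/420)*(308 + 21) = ((5 + 2*49) + 1/420)*329 = ((5 + 98) + 1/420)*329 = (103 + 1/420)*329 = (43261/420)*329 = 2033267/60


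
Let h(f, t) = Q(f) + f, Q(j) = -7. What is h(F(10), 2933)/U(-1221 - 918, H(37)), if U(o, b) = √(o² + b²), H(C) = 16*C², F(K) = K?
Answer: 3*√484360537/484360537 ≈ 0.00013631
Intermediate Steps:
h(f, t) = -7 + f
U(o, b) = √(b² + o²)
h(F(10), 2933)/U(-1221 - 918, H(37)) = (-7 + 10)/(√((16*37²)² + (-1221 - 918)²)) = 3/(√((16*1369)² + (-2139)²)) = 3/(√(21904² + 4575321)) = 3/(√(479785216 + 4575321)) = 3/(√484360537) = 3*(√484360537/484360537) = 3*√484360537/484360537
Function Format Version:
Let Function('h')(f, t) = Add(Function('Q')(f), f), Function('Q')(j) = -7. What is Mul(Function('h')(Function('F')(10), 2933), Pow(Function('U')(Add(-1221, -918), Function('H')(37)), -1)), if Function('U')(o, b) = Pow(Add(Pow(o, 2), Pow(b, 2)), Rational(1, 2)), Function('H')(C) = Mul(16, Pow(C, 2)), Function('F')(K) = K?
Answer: Mul(Rational(3, 484360537), Pow(484360537, Rational(1, 2))) ≈ 0.00013631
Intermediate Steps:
Function('h')(f, t) = Add(-7, f)
Function('U')(o, b) = Pow(Add(Pow(b, 2), Pow(o, 2)), Rational(1, 2))
Mul(Function('h')(Function('F')(10), 2933), Pow(Function('U')(Add(-1221, -918), Function('H')(37)), -1)) = Mul(Add(-7, 10), Pow(Pow(Add(Pow(Mul(16, Pow(37, 2)), 2), Pow(Add(-1221, -918), 2)), Rational(1, 2)), -1)) = Mul(3, Pow(Pow(Add(Pow(Mul(16, 1369), 2), Pow(-2139, 2)), Rational(1, 2)), -1)) = Mul(3, Pow(Pow(Add(Pow(21904, 2), 4575321), Rational(1, 2)), -1)) = Mul(3, Pow(Pow(Add(479785216, 4575321), Rational(1, 2)), -1)) = Mul(3, Pow(Pow(484360537, Rational(1, 2)), -1)) = Mul(3, Mul(Rational(1, 484360537), Pow(484360537, Rational(1, 2)))) = Mul(Rational(3, 484360537), Pow(484360537, Rational(1, 2)))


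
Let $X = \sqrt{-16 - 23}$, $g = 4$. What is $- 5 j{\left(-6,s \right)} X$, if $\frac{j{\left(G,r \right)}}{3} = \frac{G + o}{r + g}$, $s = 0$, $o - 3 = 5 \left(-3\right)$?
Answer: $\frac{135 i \sqrt{39}}{2} \approx 421.54 i$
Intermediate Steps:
$o = -12$ ($o = 3 + 5 \left(-3\right) = 3 - 15 = -12$)
$j{\left(G,r \right)} = \frac{3 \left(-12 + G\right)}{4 + r}$ ($j{\left(G,r \right)} = 3 \frac{G - 12}{r + 4} = 3 \frac{-12 + G}{4 + r} = \frac{3 \left(-12 + G\right)}{4 + r}$)
$X = i \sqrt{39}$ ($X = \sqrt{-39} = i \sqrt{39} \approx 6.245 i$)
$- 5 j{\left(-6,s \right)} X = - 5 \frac{3 \left(-12 - 6\right)}{4 + 0} i \sqrt{39} = - 5 \cdot 3 \cdot \frac{1}{4} \left(-18\right) i \sqrt{39} = \left(-5\right) \left(- \frac{27}{2}\right) i \sqrt{39} = \frac{135 i \sqrt{39}}{2}$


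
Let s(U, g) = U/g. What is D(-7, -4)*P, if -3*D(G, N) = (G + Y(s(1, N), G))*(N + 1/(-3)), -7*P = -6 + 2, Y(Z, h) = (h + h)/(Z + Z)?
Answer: 52/3 ≈ 17.333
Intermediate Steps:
Y(Z, h) = h/Z (Y(Z, h) = (2*h)/((2*Z)) = (2*h)*(1/(2*Z)) = h/Z)
P = 4/7 (P = -(-6 + 2)/7 = -⅐*(-4) = 4/7 ≈ 0.57143)
D(G, N) = -(-⅓ + N)*(G + G*N)/3 (D(G, N) = -(G + G/((1/N)))*(N + 1/(-3))/3 = -(G + G/(1/N))*(N - ⅓)/3 = -(G + G*N)*(-⅓ + N)/3 = -(-⅓ + N)*(G + G*N)/3)
D(-7, -4)*P = ((⅑)*(-7)*(1 - 3*(-4)² - 2*(-4)))*(4/7) = ((⅑)*(-7)*(1 - 3*16 + 8))*(4/7) = ((⅑)*(-7)*(1 - 48 + 8))*(4/7) = ((⅑)*(-7)*(-39))*(4/7) = (91/3)*(4/7) = 52/3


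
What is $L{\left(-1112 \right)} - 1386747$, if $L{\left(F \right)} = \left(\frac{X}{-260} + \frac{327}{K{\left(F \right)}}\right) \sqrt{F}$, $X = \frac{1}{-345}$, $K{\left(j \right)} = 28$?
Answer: $-1386747 + \frac{3666491 i \sqrt{278}}{156975} \approx -1.3867 \cdot 10^{6} + 389.44 i$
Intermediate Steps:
$X = - \frac{1}{345} \approx -0.0028986$
$L{\left(F \right)} = \frac{3666491 \sqrt{F}}{313950}$ ($L{\left(F \right)} = \left(- \frac{1}{345 \left(-260\right)} + \frac{327}{28}\right) \sqrt{F} = \left(\left(- \frac{1}{345}\right) \left(- \frac{1}{260}\right) + 327 \cdot \frac{1}{28}\right) \sqrt{F} = \left(\frac{1}{89700} + \frac{327}{28}\right) \sqrt{F} = \frac{3666491 \sqrt{F}}{313950}$)
$L{\left(-1112 \right)} - 1386747 = \frac{3666491 \sqrt{-1112}}{313950} - 1386747 = \frac{3666491 \cdot 2 i \sqrt{278}}{313950} - 1386747 = \frac{3666491 i \sqrt{278}}{156975} - 1386747 = -1386747 + \frac{3666491 i \sqrt{278}}{156975}$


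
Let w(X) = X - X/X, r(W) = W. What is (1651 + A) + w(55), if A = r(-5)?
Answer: 1700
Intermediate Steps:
A = -5
w(X) = -1 + X (w(X) = X - 1*1 = X - 1 = -1 + X)
(1651 + A) + w(55) = (1651 - 5) + (-1 + 55) = 1646 + 54 = 1700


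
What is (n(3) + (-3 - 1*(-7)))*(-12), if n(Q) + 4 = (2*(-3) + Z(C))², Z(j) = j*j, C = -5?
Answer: -4332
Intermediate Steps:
Z(j) = j²
n(Q) = 357 (n(Q) = -4 + (2*(-3) + (-5)²)² = -4 + (-6 + 25)² = -4 + 19² = -4 + 361 = 357)
(n(3) + (-3 - 1*(-7)))*(-12) = (357 + (-3 - 1*(-7)))*(-12) = (357 + (-3 + 7))*(-12) = (357 + 4)*(-12) = 361*(-12) = -4332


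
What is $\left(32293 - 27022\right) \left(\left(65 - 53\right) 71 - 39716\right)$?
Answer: $-204852144$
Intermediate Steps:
$\left(32293 - 27022\right) \left(\left(65 - 53\right) 71 - 39716\right) = 5271 \left(12 \cdot 71 - 39716\right) = 5271 \left(852 - 39716\right) = 5271 \left(-38864\right) = -204852144$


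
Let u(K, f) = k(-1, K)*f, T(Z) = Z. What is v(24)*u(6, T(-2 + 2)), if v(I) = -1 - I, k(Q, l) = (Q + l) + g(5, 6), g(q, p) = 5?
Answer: 0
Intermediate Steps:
k(Q, l) = 5 + Q + l (k(Q, l) = (Q + l) + 5 = 5 + Q + l)
u(K, f) = f*(4 + K) (u(K, f) = (5 - 1 + K)*f = (4 + K)*f = f*(4 + K))
v(24)*u(6, T(-2 + 2)) = (-1 - 1*24)*((-2 + 2)*(4 + 6)) = (-1 - 24)*(0*10) = -25*0 = 0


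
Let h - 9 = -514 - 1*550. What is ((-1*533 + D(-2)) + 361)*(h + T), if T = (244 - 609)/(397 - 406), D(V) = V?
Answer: 529540/3 ≈ 1.7651e+5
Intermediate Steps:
T = 365/9 (T = -365/(-9) = -365*(-1/9) = 365/9 ≈ 40.556)
h = -1055 (h = 9 + (-514 - 1*550) = 9 + (-514 - 550) = 9 - 1064 = -1055)
((-1*533 + D(-2)) + 361)*(h + T) = ((-1*533 - 2) + 361)*(-1055 + 365/9) = ((-533 - 2) + 361)*(-9130/9) = (-535 + 361)*(-9130/9) = -174*(-9130/9) = 529540/3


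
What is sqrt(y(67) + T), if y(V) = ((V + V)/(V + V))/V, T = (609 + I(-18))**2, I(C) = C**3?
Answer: 2*sqrt(30614675887)/67 ≈ 5223.0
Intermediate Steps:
T = 27279729 (T = (609 + (-18)**3)**2 = (609 - 5832)**2 = (-5223)**2 = 27279729)
y(V) = 1/V (y(V) = ((2*V)/((2*V)))/V = ((2*V)*(1/(2*V)))/V = 1/V)
sqrt(y(67) + T) = sqrt(1/67 + 27279729) = sqrt(1827741844/67) = 2*sqrt(30614675887)/67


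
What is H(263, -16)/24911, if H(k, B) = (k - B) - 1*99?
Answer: 180/24911 ≈ 0.0072257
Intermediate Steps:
H(k, B) = -99 + k - B (H(k, B) = (k - B) - 99 = -99 + k - B)
H(263, -16)/24911 = (-99 + 263 - 1*(-16))/24911 = (-99 + 263 + 16)*(1/24911) = 180*(1/24911) = 180/24911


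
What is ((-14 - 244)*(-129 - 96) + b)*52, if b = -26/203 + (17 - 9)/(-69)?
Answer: 42281352464/14007 ≈ 3.0186e+6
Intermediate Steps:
b = -3418/14007 (b = -26*1/203 + 8*(-1/69) = -26/203 - 8/69 = -3418/14007 ≈ -0.24402)
((-14 - 244)*(-129 - 96) + b)*52 = ((-14 - 244)*(-129 - 96) - 3418/14007)*52 = (-258*(-225) - 3418/14007)*52 = (58050 - 3418/14007)*52 = (813102932/14007)*52 = 42281352464/14007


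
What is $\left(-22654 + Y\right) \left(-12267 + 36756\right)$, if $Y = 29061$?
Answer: $156901023$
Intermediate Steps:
$\left(-22654 + Y\right) \left(-12267 + 36756\right) = \left(-22654 + 29061\right) \left(-12267 + 36756\right) = 6407 \cdot 24489 = 156901023$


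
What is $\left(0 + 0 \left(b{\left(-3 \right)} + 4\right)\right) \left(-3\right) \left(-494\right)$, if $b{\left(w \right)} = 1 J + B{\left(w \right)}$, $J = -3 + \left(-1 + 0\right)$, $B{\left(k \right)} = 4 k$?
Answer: $0$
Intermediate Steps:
$J = -4$ ($J = -3 - 1 = -4$)
$b{\left(w \right)} = -4 + 4 w$ ($b{\left(w \right)} = 1 \left(-4\right) + 4 w = -4 + 4 w$)
$\left(0 + 0 \left(b{\left(-3 \right)} + 4\right)\right) \left(-3\right) \left(-494\right) = \left(0 + 0 \left(\left(-4 + 4 \left(-3\right)\right) + 4\right)\right) \left(-3\right) \left(-494\right) = \left(0 + 0 \left(\left(-4 - 12\right) + 4\right)\right) \left(-3\right) \left(-494\right) = \left(0 + 0 \left(-16 + 4\right)\right) \left(-3\right) \left(-494\right) = \left(0 + 0 \left(-12\right)\right) \left(-3\right) \left(-494\right) = \left(0 + 0\right) \left(-3\right) \left(-494\right) = 0 \left(-3\right) \left(-494\right) = 0 \left(-494\right) = 0$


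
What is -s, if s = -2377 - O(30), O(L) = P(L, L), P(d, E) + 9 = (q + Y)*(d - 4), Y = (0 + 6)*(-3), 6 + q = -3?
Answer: 1666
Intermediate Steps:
q = -9 (q = -6 - 3 = -9)
Y = -18 (Y = 6*(-3) = -18)
P(d, E) = 99 - 27*d (P(d, E) = -9 + (-9 - 18)*(d - 4) = -9 - 27*(-4 + d) = -9 + (108 - 27*d) = 99 - 27*d)
O(L) = 99 - 27*L
s = -1666 (s = -2377 - (99 - 27*30) = -2377 - (99 - 810) = -2377 - 1*(-711) = -2377 + 711 = -1666)
-s = -1*(-1666) = 1666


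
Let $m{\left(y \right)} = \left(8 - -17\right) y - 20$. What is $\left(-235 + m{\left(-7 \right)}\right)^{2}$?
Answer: $184900$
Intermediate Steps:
$m{\left(y \right)} = -20 + 25 y$ ($m{\left(y \right)} = \left(8 + 17\right) y - 20 = 25 y - 20 = -20 + 25 y$)
$\left(-235 + m{\left(-7 \right)}\right)^{2} = \left(-235 + \left(-20 + 25 \left(-7\right)\right)\right)^{2} = \left(-235 - 195\right)^{2} = \left(-430\right)^{2} = 184900$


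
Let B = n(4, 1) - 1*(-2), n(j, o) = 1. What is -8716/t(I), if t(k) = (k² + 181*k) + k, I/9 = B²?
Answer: -8716/21303 ≈ -0.40914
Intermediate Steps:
B = 3 (B = 1 - 1*(-2) = 1 + 2 = 3)
I = 81 (I = 9*3² = 9*9 = 81)
t(k) = k² + 182*k
-8716/t(I) = -8716*1/(81*(182 + 81)) = -8716/(81*263) = -8716/21303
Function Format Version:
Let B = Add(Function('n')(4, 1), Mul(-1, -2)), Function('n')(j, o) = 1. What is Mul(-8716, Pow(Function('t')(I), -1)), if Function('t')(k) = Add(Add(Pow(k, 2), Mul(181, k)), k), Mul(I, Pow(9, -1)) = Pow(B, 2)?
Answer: Rational(-8716, 21303) ≈ -0.40914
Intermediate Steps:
B = 3 (B = Add(1, Mul(-1, -2)) = Add(1, 2) = 3)
I = 81 (I = Mul(9, Pow(3, 2)) = Mul(9, 9) = 81)
Function('t')(k) = Add(Pow(k, 2), Mul(182, k))
Mul(-8716, Pow(Function('t')(I), -1)) = Mul(-8716, Pow(Mul(81, Add(182, 81)), -1)) = Mul(-8716, Pow(Mul(81, 263), -1)) = Mul(-8716, Pow(21303, -1)) = Mul(-8716, Rational(1, 21303)) = Rational(-8716, 21303)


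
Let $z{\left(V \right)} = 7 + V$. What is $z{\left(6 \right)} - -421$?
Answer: $434$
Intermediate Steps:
$z{\left(6 \right)} - -421 = \left(7 + 6\right) - -421 = 13 + 421 = 434$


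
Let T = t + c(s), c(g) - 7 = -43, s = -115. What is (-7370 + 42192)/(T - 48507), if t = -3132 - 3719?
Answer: -17411/27697 ≈ -0.62862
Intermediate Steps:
c(g) = -36 (c(g) = 7 - 43 = -36)
t = -6851
T = -6887 (T = -6851 - 36 = -6887)
(-7370 + 42192)/(T - 48507) = (-7370 + 42192)/(-6887 - 48507) = 34822/(-55394) = 34822*(-1/55394) = -17411/27697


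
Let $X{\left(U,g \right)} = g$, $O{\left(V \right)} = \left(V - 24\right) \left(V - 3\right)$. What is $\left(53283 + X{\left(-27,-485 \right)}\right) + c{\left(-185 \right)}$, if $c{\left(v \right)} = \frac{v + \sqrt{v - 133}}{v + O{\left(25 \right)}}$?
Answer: $\frac{8606259}{163} - \frac{i \sqrt{318}}{163} \approx 52799.0 - 0.1094 i$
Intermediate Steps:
$O{\left(V \right)} = \left(-24 + V\right) \left(-3 + V\right)$
$c{\left(v \right)} = \frac{v + \sqrt{-133 + v}}{22 + v}$ ($c{\left(v \right)} = \frac{v + \sqrt{v - 133}}{v + \left(72 + 25^{2} - 675\right)} = \frac{v + \sqrt{-133 + v}}{v + \left(72 + 625 - 675\right)} = \frac{v + \sqrt{-133 + v}}{v + 22} = \frac{v + \sqrt{-133 + v}}{22 + v}$)
$\left(53283 + X{\left(-27,-485 \right)}\right) + c{\left(-185 \right)} = \left(53283 - 485\right) + \frac{-185 + \sqrt{-133 - 185}}{22 - 185} = 52798 + \frac{-185 + \sqrt{-318}}{-163} = 52798 - \frac{-185 + i \sqrt{318}}{163} = 52798 + \left(\frac{185}{163} - \frac{i \sqrt{318}}{163}\right) = \frac{8606259}{163} - \frac{i \sqrt{318}}{163}$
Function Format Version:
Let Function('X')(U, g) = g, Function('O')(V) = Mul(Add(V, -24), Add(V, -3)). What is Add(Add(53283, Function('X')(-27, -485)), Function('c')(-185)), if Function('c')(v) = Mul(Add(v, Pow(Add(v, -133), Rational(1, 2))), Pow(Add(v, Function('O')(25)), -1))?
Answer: Add(Rational(8606259, 163), Mul(Rational(-1, 163), I, Pow(318, Rational(1, 2)))) ≈ Add(52799., Mul(-0.10940, I))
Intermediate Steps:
Function('O')(V) = Mul(Add(-24, V), Add(-3, V))
Function('c')(v) = Mul(Pow(Add(22, v), -1), Add(v, Pow(Add(-133, v), Rational(1, 2)))) (Function('c')(v) = Mul(Add(v, Pow(Add(v, -133), Rational(1, 2))), Pow(Add(v, Add(72, Pow(25, 2), Mul(-27, 25))), -1)) = Mul(Add(v, Pow(Add(-133, v), Rational(1, 2))), Pow(Add(v, Add(72, 625, -675)), -1)) = Mul(Add(v, Pow(Add(-133, v), Rational(1, 2))), Pow(Add(v, 22), -1)) = Mul(Add(v, Pow(Add(-133, v), Rational(1, 2))), Pow(Add(22, v), -1)) = Mul(Pow(Add(22, v), -1), Add(v, Pow(Add(-133, v), Rational(1, 2)))))
Add(Add(53283, Function('X')(-27, -485)), Function('c')(-185)) = Add(Add(53283, -485), Mul(Pow(Add(22, -185), -1), Add(-185, Pow(Add(-133, -185), Rational(1, 2))))) = Add(52798, Mul(Pow(-163, -1), Add(-185, Pow(-318, Rational(1, 2))))) = Add(52798, Mul(Rational(-1, 163), Add(-185, Mul(I, Pow(318, Rational(1, 2)))))) = Add(52798, Add(Rational(185, 163), Mul(Rational(-1, 163), I, Pow(318, Rational(1, 2))))) = Add(Rational(8606259, 163), Mul(Rational(-1, 163), I, Pow(318, Rational(1, 2))))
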